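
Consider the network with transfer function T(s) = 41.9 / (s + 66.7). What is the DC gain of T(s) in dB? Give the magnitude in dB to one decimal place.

-4.0 dB

T(0) = 41.9 / 66.7 = 0.62819
20 log₁₀(0.62819) = -4.04 dB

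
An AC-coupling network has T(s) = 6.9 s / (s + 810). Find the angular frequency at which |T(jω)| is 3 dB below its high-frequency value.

For a single-pole high-pass, the −3 dB point is at the pole: ω = 810 rad s⁻¹.

810 rad s⁻¹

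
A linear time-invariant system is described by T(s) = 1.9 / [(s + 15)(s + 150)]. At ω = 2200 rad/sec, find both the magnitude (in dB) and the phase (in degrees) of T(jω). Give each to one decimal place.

|T| = -128.1 dB, ∠T = -175.7 deg

|j2200 + 15| = √(2200² + 15²) = 2200
|j2200 + 150| = √(2200² + 150²) = 2205
|T(j2200)| = 1.9 / (2200 × 2205) = 3.9164e-07
20 log₁₀(3.9164e-07) = -128.14 dB
∠(j2200 + 15) = arctan(2200/15) = 89.61°
∠(j2200 + 150) = arctan(2200/150) = 86.10°
∠T(j2200) = − (89.61° + 86.10°) = -175.71°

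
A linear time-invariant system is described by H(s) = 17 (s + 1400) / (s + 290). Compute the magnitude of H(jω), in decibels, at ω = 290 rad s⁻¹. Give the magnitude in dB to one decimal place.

35.5 dB

|j290 + 1400| = √(290² + 1400²) = 1430
|j290 + 290| = √(290² + 290²) = 410.1
|H(j290)| = 17 × 1430 / 410.1 = 59.263
20 log₁₀(59.263) = 35.46 dB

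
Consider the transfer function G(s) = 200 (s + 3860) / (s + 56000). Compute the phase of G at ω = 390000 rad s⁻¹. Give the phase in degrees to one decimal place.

7.6 deg

∠(j390000 + 3860) = arctan(390000/3860) = 89.43°
∠(j390000 + 56000) = arctan(390000/56000) = 81.83°
∠G(j390000) = 89.43° − 81.83° = 7.60°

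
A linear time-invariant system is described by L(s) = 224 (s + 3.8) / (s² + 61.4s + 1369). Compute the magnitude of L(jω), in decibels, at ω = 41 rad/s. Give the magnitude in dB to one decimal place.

11.2 dB

|j41 + 3.8| = √(41² + 3.8²) = 41.18
|(j41)² + 61.4(j41) + 1369| = |-312 + j2517.4| = 2537
|L(j41)| = 224 × 41.18 / 2537 = 3.636
20 log₁₀(3.636) = 11.21 dB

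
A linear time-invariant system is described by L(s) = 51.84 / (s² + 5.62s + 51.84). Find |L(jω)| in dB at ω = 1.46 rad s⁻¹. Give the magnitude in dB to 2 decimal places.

|(j1.46)² + 5.62(j1.46) + 51.84| = |49.708 + j8.2052| = 50.38
|L(j1.46)| = 51.84 / 50.38 = 1.029
20 log₁₀(1.029) = 0.248 dB

0.25 dB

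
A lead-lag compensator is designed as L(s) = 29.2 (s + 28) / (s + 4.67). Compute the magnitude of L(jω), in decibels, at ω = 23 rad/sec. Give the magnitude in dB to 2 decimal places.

33.08 dB

|j23 + 28| = √(23² + 28²) = 36.24
|j23 + 4.67| = √(23² + 4.67²) = 23.47
|L(j23)| = 29.2 × 36.24 / 23.47 = 45.083
20 log₁₀(45.083) = 33.080 dB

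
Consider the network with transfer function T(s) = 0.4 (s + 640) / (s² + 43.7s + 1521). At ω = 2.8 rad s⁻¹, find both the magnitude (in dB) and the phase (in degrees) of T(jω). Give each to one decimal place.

|j2.8 + 640| = √(2.8² + 640²) = 640
|(j2.8)² + 43.7(j2.8) + 1521| = |1513.2 + j122.36| = 1518
|T(j2.8)| = 0.4 × 640 / 1518 = 0.16863
20 log₁₀(0.16863) = -15.46 dB
∠(j2.8 + 640) = arctan(2.8/640) = 0.25°
∠[(j2.8)² + 43.7(j2.8) + 1521] = ∠[1513.2 + j122.36] = 4.62°
∠T(j2.8) = 0.25° − 4.62° = -4.37°

|T| = -15.5 dB, ∠T = -4.4 deg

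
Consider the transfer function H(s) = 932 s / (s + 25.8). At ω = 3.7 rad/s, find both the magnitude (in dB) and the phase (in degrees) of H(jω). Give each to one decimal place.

|H| = 42.4 dB, ∠H = 81.8 deg

|j3.7| = 3.7
|j3.7 + 25.8| = √(3.7² + 25.8²) = 26.06
|H(j3.7)| = 932 × 3.7 / 26.06 = 132.31
20 log₁₀(132.31) = 42.43 dB
∠(j3.7) = 90.00°
∠(j3.7 + 25.8) = arctan(3.7/25.8) = 8.16°
∠H(j3.7) = 90.00° − 8.16° = 81.84°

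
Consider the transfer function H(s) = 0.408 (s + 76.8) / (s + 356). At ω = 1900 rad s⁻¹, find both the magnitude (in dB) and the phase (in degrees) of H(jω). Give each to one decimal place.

|H| = -7.9 dB, ∠H = 8.3 deg

|j1900 + 76.8| = √(1900² + 76.8²) = 1902
|j1900 + 356| = √(1900² + 356²) = 1933
|H(j1900)| = 0.408 × 1902 / 1933 = 0.40135
20 log₁₀(0.40135) = -7.93 dB
∠(j1900 + 76.8) = arctan(1900/76.8) = 87.69°
∠(j1900 + 356) = arctan(1900/356) = 79.39°
∠H(j1900) = 87.69° − 79.39° = 8.30°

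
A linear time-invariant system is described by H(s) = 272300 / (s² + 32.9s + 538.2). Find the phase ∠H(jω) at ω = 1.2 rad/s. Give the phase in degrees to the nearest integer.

∠[(j1.2)² + 32.9(j1.2) + 538.2] = ∠[536.76 + j39.48] = 4.21°
∠H(j1.2) = −4.21° = -4.21°

-4°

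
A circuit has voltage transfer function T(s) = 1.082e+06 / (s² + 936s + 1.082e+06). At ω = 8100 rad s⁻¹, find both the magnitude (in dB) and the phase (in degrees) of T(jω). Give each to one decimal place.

|T| = -35.6 dB, ∠T = -173.3°

|(j8100)² + 936(j8100) + 1.082e+06| = |-6.4528e+07 + j7.5816e+06| = 6.497e+07
|T(j8100)| = 1.082e+06 / 6.497e+07 = 0.016653
20 log₁₀(0.016653) = -35.57 dB
∠[(j8100)² + 936(j8100) + 1.082e+06] = ∠[-6.4528e+07 + j7.5816e+06] = 173.30°
∠T(j8100) = −173.30° = -173.30°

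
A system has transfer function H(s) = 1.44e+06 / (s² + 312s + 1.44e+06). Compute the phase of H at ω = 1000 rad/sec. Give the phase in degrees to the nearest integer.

∠[(j1000)² + 312(j1000) + 1.44e+06] = ∠[4.4e+05 + j3.12e+05] = 35.34°
∠H(j1000) = −35.34° = -35.34°

-35°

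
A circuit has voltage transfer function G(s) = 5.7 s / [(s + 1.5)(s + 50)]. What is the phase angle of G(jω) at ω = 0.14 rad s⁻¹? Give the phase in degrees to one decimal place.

∠(j0.14) = 90.00°
∠(j0.14 + 1.5) = arctan(0.14/1.5) = 5.33°
∠(j0.14 + 50) = arctan(0.14/50) = 0.16°
∠G(j0.14) = 90.00° − (5.33° + 0.16°) = 84.51°

84.5°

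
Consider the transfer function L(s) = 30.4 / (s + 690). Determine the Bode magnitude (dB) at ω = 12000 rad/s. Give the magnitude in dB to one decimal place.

|j12000 + 690| = √(12000² + 690²) = 1.202e+04
|L(j12000)| = 30.4 / 1.202e+04 = 0.0025292
20 log₁₀(0.0025292) = -51.94 dB

-51.9 dB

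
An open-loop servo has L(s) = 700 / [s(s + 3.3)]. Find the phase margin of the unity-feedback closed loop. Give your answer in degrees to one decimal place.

7.1°

Gain crossover: |L(jω)| = 1 at ω ≈ 26.4 rad s⁻¹.
∠L(j26.4) = −90° − arctan(26.4/3.3) ≈ -172.86°
PM = 180° + (-172.86°) = 7.14°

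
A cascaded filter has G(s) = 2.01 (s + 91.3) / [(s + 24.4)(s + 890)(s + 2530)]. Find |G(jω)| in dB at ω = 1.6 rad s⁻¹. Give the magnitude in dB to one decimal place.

|j1.6 + 91.3| = √(1.6² + 91.3²) = 91.31
|j1.6 + 24.4| = √(1.6² + 24.4²) = 24.45
|j1.6 + 890| = √(1.6² + 890²) = 890
|j1.6 + 2530| = √(1.6² + 2530²) = 2530
|G(j1.6)| = 2.01 × 91.31 / (24.45 × 890 × 2530) = 3.3335e-06
20 log₁₀(3.3335e-06) = -109.54 dB

-109.5 dB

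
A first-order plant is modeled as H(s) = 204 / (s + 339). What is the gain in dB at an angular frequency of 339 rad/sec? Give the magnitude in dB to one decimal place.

-7.4 dB

|j339 + 339| = √(339² + 339²) = 479.4
|H(j339)| = 204 / 479.4 = 0.42552
20 log₁₀(0.42552) = -7.42 dB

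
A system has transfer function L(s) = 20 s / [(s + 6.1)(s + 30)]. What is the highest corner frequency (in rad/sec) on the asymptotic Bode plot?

30 rad/sec

Break frequencies occur at each pole and zero magnitude: 6.1 rad/sec, 30 rad/sec.
The highest is 30 rad/sec.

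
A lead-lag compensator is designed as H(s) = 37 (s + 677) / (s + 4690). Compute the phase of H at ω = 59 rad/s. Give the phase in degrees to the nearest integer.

∠(j59 + 677) = arctan(59/677) = 4.98°
∠(j59 + 4690) = arctan(59/4690) = 0.72°
∠H(j59) = 4.98° − 0.72° = 4.26°

4 deg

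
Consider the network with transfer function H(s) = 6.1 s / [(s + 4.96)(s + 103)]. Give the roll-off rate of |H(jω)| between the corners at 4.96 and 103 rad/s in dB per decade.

In this band the factors already past their corner are: 1 differentiator zero, pole at 4.96; net slope = 0 dB/decade.

0 dB/decade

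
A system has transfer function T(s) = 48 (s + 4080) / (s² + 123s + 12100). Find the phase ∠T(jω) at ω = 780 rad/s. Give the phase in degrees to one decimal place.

∠(j780 + 4080) = arctan(780/4080) = 10.82°
∠[(j780)² + 123(j780) + 12100] = ∠[-5.963e+05 + j95940] = 170.86°
∠T(j780) = 10.82° − 170.86° = -160.04°

-160.0°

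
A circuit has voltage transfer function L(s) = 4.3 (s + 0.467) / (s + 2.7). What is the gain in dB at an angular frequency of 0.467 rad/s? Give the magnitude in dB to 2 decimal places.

0.31 dB

|j0.467 + 0.467| = √(0.467² + 0.467²) = 0.6604
|j0.467 + 2.7| = √(0.467² + 2.7²) = 2.74
|L(j0.467)| = 4.3 × 0.6604 / 2.74 = 1.0364
20 log₁₀(1.0364) = 0.311 dB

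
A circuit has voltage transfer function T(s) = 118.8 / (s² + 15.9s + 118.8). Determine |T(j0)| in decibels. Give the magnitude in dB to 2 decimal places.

0.00 dB

T(0) = 118.8 / 118.8 = 1
20 log₁₀(1) = 0.000 dB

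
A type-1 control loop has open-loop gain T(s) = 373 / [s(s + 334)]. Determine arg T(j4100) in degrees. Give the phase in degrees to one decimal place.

-175.3 deg

∠(j4100 + 334) = arctan(4100/334) = 85.34°
∠(j4100) = 90.00°
∠T(j4100) = − (85.34° + 90.00°) = -175.34°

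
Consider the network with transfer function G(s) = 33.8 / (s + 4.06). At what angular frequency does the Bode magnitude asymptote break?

The single real pole at s = −4.06 gives a corner at ω = 4.06 rad s⁻¹.

4.06 rad s⁻¹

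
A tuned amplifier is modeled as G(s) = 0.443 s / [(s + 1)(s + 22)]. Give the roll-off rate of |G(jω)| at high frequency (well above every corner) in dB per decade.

With 1 zero and 2 poles, the high-frequency asymptotic slope is 20 × (1 − 2) = -20 dB/decade.

-20 dB/decade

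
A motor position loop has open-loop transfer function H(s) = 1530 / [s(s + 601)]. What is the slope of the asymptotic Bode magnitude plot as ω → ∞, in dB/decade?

With 0 zeros and 2 poles, the high-frequency asymptotic slope is 20 × (0 − 2) = -40 dB/decade.

-40 dB/decade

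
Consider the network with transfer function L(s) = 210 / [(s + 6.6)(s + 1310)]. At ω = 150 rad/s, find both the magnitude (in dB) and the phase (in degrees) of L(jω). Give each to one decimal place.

|j150 + 6.6| = √(150² + 6.6²) = 150.1
|j150 + 1310| = √(150² + 1310²) = 1319
|L(j150)| = 210 / (150.1 × 1319) = 0.0010607
20 log₁₀(0.0010607) = -59.49 dB
∠(j150 + 6.6) = arctan(150/6.6) = 87.48°
∠(j150 + 1310) = arctan(150/1310) = 6.53°
∠L(j150) = − (87.48° + 6.53°) = -94.01°

|L| = -59.5 dB, ∠L = -94.0°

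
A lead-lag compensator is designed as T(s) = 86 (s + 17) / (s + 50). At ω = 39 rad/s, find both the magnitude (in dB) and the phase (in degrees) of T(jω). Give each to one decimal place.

|T| = 35.2 dB, ∠T = 28.5°

|j39 + 17| = √(39² + 17²) = 42.54
|j39 + 50| = √(39² + 50²) = 63.41
|T(j39)| = 86 × 42.54 / 63.41 = 57.699
20 log₁₀(57.699) = 35.22 dB
∠(j39 + 17) = arctan(39/17) = 66.45°
∠(j39 + 50) = arctan(39/50) = 37.95°
∠T(j39) = 66.45° − 37.95° = 28.49°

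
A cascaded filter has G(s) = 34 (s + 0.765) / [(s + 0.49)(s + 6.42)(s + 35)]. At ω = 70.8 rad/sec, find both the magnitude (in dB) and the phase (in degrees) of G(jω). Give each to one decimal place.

|j70.8 + 0.765| = √(70.8² + 0.765²) = 70.8
|j70.8 + 0.49| = √(70.8² + 0.49²) = 70.8
|j70.8 + 6.42| = √(70.8² + 6.42²) = 71.09
|j70.8 + 35| = √(70.8² + 35²) = 78.98
|G(j70.8)| = 34 × 70.8 / (70.8 × 71.09 × 78.98) = 0.0060558
20 log₁₀(0.0060558) = -44.36 dB
∠(j70.8 + 0.765) = arctan(70.8/0.765) = 89.38°
∠(j70.8 + 0.49) = arctan(70.8/0.49) = 89.60°
∠(j70.8 + 6.42) = arctan(70.8/6.42) = 84.82°
∠(j70.8 + 35) = arctan(70.8/35) = 63.69°
∠G(j70.8) = 89.38° − (89.60° + 84.82° + 63.69°) = -148.74°

|G| = -44.4 dB, ∠G = -148.7 deg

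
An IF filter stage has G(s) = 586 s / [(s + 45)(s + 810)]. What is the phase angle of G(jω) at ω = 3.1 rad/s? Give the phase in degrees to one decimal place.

∠(j3.1) = 90.00°
∠(j3.1 + 45) = arctan(3.1/45) = 3.94°
∠(j3.1 + 810) = arctan(3.1/810) = 0.22°
∠G(j3.1) = 90.00° − (3.94° + 0.22°) = 85.84°

85.8 deg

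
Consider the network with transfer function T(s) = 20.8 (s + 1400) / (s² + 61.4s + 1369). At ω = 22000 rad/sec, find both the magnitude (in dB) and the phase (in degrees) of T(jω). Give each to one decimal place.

|T| = -60.5 dB, ∠T = -93.5°

|j22000 + 1400| = √(22000² + 1400²) = 2.204e+04
|(j22000)² + 61.4(j22000) + 1369| = |-4.84e+08 + j1.3508e+06| = 4.84e+08
|T(j22000)| = 20.8 × 2.204e+04 / 4.84e+08 = 0.00094737
20 log₁₀(0.00094737) = -60.47 dB
∠(j22000 + 1400) = arctan(22000/1400) = 86.36°
∠[(j22000)² + 61.4(j22000) + 1369] = ∠[-4.84e+08 + j1.3508e+06] = 179.84°
∠T(j22000) = 86.36° − 179.84° = -93.48°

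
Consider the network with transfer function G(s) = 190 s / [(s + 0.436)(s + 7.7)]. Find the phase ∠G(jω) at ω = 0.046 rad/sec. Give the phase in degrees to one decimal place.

∠(j0.046) = 90.00°
∠(j0.046 + 0.436) = arctan(0.046/0.436) = 6.02°
∠(j0.046 + 7.7) = arctan(0.046/7.7) = 0.34°
∠G(j0.046) = 90.00° − (6.02° + 0.34°) = 83.64°

83.6 deg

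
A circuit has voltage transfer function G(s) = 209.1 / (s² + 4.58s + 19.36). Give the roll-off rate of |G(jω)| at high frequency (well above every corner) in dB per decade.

-40 dB/decade

With 0 zeros and 2 poles, the high-frequency asymptotic slope is 20 × (0 − 2) = -40 dB/decade.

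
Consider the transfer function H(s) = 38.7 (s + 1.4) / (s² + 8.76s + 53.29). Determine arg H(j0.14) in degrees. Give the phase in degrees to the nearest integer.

4°

∠(j0.14 + 1.4) = arctan(0.14/1.4) = 5.71°
∠[(j0.14)² + 8.76(j0.14) + 53.29] = ∠[53.27 + j1.2264] = 1.32°
∠H(j0.14) = 5.71° − 1.32° = 4.39°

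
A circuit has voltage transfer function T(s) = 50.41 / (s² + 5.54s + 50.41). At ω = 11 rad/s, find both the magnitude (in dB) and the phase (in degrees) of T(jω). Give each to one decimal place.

|T| = -5.3 dB, ∠T = -139.2 deg

|(j11)² + 5.54(j11) + 50.41| = |-70.59 + j60.94| = 93.26
|T(j11)| = 50.41 / 93.26 = 0.54056
20 log₁₀(0.54056) = -5.34 dB
∠[(j11)² + 5.54(j11) + 50.41] = ∠[-70.59 + j60.94] = 139.20°
∠T(j11) = −139.20° = -139.20°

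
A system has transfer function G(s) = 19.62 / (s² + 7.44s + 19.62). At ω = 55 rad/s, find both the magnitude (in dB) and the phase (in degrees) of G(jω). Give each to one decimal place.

|(j55)² + 7.44(j55) + 19.62| = |-3005.4 + j409.2| = 3033
|G(j55)| = 19.62 / 3033 = 0.0064686
20 log₁₀(0.0064686) = -43.78 dB
∠[(j55)² + 7.44(j55) + 19.62] = ∠[-3005.4 + j409.2] = 172.25°
∠G(j55) = −172.25° = -172.25°

|G| = -43.8 dB, ∠G = -172.2°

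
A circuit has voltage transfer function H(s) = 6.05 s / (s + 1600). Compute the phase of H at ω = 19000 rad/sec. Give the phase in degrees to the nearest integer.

∠(j19000) = 90.00°
∠(j19000 + 1600) = arctan(19000/1600) = 85.19°
∠H(j19000) = 90.00° − 85.19° = 4.81°

5°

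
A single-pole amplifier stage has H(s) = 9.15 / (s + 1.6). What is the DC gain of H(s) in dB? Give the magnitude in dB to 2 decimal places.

15.15 dB

H(0) = 9.15 / 1.6 = 5.7188
20 log₁₀(5.7188) = 15.146 dB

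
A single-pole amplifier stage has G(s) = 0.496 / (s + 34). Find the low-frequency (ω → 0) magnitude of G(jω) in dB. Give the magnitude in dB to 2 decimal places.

-36.72 dB

G(0) = 0.496 / 34 = 0.014588
20 log₁₀(0.014588) = -36.720 dB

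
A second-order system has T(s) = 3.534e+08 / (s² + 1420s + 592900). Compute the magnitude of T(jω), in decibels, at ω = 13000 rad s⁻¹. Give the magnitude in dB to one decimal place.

|(j13000)² + 1420(j13000) + 592900| = |-1.6841e+08 + j1.846e+07| = 1.694e+08
|T(j13000)| = 3.534e+08 / 1.694e+08 = 2.086
20 log₁₀(2.086) = 6.39 dB

6.4 dB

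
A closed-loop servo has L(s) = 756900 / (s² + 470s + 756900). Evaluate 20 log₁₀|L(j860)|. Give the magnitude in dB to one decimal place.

|(j860)² + 470(j860) + 756900| = |17300 + j4.042e+05| = 4.046e+05
|L(j860)| = 756900 / 4.046e+05 = 1.8709
20 log₁₀(1.8709) = 5.44 dB

5.4 dB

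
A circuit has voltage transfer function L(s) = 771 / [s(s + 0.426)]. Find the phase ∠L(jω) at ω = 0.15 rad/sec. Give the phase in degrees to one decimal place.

-109.4°

∠(j0.15 + 0.426) = arctan(0.15/0.426) = 19.40°
∠(j0.15) = 90.00°
∠L(j0.15) = − (19.40° + 90.00°) = -109.40°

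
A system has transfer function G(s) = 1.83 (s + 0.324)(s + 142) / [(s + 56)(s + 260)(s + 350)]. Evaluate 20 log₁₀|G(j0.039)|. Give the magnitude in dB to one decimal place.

-95.6 dB

|j0.039 + 0.324| = √(0.039² + 0.324²) = 0.3263
|j0.039 + 142| = √(0.039² + 142²) = 142
|j0.039 + 56| = √(0.039² + 56²) = 56
|j0.039 + 260| = √(0.039² + 260²) = 260
|j0.039 + 350| = √(0.039² + 350²) = 350
|G(j0.039)| = 1.83 × 0.3263 × 142 / (56 × 260 × 350) = 1.6641e-05
20 log₁₀(1.6641e-05) = -95.58 dB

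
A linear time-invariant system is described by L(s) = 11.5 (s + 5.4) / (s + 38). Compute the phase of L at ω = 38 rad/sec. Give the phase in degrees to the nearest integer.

∠(j38 + 5.4) = arctan(38/5.4) = 81.91°
∠(j38 + 38) = arctan(38/38) = 45.00°
∠L(j38) = 81.91° − 45.00° = 36.91°

37°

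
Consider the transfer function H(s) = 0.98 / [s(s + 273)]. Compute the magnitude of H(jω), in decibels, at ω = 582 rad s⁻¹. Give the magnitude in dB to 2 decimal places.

-111.64 dB

|j582 + 273| = √(582² + 273²) = 642.8
|j582| = 582
|H(j582)| = 0.98 / (642.8 × 582) = 2.6194e-06
20 log₁₀(2.6194e-06) = -111.636 dB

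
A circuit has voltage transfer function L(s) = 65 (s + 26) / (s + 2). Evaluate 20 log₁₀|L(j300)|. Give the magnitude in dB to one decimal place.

36.3 dB

|j300 + 26| = √(300² + 26²) = 301.1
|j300 + 2| = √(300² + 2²) = 300
|L(j300)| = 65 × 301.1 / 300 = 65.242
20 log₁₀(65.242) = 36.29 dB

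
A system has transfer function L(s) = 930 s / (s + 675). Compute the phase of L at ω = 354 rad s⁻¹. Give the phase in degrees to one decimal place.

∠(j354) = 90.00°
∠(j354 + 675) = arctan(354/675) = 27.67°
∠L(j354) = 90.00° − 27.67° = 62.33°

62.3°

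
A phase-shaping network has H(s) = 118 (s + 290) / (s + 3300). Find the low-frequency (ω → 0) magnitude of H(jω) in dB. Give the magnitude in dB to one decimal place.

H(0) = 118 × 290 / 3300 = 10.37
20 log₁₀(10.37) = 20.32 dB

20.3 dB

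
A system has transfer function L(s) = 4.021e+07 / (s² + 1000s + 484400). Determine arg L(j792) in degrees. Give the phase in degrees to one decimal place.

∠[(j792)² + 1000(j792) + 484400] = ∠[-1.4286e+05 + j7.92e+05] = 100.23°
∠L(j792) = −100.23° = -100.23°

-100.2°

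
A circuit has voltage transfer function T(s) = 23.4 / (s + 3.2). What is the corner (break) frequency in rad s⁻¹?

3.2 rad s⁻¹

The single real pole at s = −3.2 gives a corner at ω = 3.2 rad s⁻¹.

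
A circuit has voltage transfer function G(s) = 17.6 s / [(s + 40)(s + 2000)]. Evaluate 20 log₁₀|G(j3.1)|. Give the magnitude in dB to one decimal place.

|j3.1| = 3.1
|j3.1 + 40| = √(3.1² + 40²) = 40.12
|j3.1 + 2000| = √(3.1² + 2000²) = 2000
|G(j3.1)| = 17.6 × 3.1 / (40.12 × 2000) = 0.00067996
20 log₁₀(0.00067996) = -63.35 dB

-63.4 dB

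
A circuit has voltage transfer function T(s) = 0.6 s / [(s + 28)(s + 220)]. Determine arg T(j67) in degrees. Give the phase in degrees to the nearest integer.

6 deg

∠(j67) = 90.00°
∠(j67 + 28) = arctan(67/28) = 67.32°
∠(j67 + 220) = arctan(67/220) = 16.94°
∠T(j67) = 90.00° − (67.32° + 16.94°) = 5.74°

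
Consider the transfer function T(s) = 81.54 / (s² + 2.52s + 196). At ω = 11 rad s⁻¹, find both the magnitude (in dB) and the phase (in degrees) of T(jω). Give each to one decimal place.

|(j11)² + 2.52(j11) + 196| = |75 + j27.72| = 79.96
|T(j11)| = 81.54 / 79.96 = 1.0198
20 log₁₀(1.0198) = 0.17 dB
∠[(j11)² + 2.52(j11) + 196] = ∠[75 + j27.72] = 20.28°
∠T(j11) = −20.28° = -20.28°

|T| = 0.2 dB, ∠T = -20.3°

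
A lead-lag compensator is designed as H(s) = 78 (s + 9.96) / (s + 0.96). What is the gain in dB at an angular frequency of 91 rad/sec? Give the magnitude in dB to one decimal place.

37.9 dB

|j91 + 9.96| = √(91² + 9.96²) = 91.54
|j91 + 0.96| = √(91² + 0.96²) = 91.01
|H(j91)| = 78 × 91.54 / 91.01 = 78.461
20 log₁₀(78.461) = 37.89 dB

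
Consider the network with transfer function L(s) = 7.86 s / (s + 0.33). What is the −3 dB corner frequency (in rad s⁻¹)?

For a single-pole high-pass, the −3 dB point is at the pole: ω = 0.33 rad s⁻¹.

0.33 rad s⁻¹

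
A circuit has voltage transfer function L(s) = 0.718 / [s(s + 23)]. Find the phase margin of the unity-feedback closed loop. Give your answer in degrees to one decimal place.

Gain crossover: |L(jω)| = 1 at ω ≈ 0.0312 rad s⁻¹.
∠L(j0.0312) = −90° − arctan(0.0312/23) ≈ -90.08°
PM = 180° + (-90.08°) = 89.92°

89.9°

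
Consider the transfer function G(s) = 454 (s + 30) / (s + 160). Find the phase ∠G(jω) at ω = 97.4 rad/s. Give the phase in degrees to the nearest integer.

∠(j97.4 + 30) = arctan(97.4/30) = 72.88°
∠(j97.4 + 160) = arctan(97.4/160) = 31.33°
∠G(j97.4) = 72.88° − 31.33° = 41.55°

42°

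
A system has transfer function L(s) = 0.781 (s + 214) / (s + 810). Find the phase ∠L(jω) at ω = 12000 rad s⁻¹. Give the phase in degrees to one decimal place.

∠(j12000 + 214) = arctan(12000/214) = 88.98°
∠(j12000 + 810) = arctan(12000/810) = 86.14°
∠L(j12000) = 88.98° − 86.14° = 2.84°

2.8°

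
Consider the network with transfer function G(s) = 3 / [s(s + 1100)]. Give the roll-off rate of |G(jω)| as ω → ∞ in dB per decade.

-40 dB/decade

With 0 zeros and 2 poles, the high-frequency asymptotic slope is 20 × (0 − 2) = -40 dB/decade.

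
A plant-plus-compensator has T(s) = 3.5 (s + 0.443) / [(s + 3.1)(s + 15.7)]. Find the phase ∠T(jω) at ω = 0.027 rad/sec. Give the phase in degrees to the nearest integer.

3°

∠(j0.027 + 0.443) = arctan(0.027/0.443) = 3.49°
∠(j0.027 + 3.1) = arctan(0.027/3.1) = 0.50°
∠(j0.027 + 15.7) = arctan(0.027/15.7) = 0.10°
∠T(j0.027) = 3.49° − (0.50° + 0.10°) = 2.89°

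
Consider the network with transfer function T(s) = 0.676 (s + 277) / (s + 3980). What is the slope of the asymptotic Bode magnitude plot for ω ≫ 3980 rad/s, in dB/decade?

0 dB/decade

With 1 zero and 1 pole, the high-frequency asymptotic slope is 20 × (1 − 1) = 0 dB/decade.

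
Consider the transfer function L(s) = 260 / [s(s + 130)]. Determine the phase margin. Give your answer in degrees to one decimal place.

89.1°

Gain crossover: |L(jω)| = 1 at ω ≈ 2 rad/sec.
∠L(j2) = −90° − arctan(2/130) ≈ -90.88°
PM = 180° + (-90.88°) = 89.12°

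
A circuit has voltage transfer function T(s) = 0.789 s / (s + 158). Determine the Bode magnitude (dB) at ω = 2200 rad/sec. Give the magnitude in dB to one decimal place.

|j2200| = 2200
|j2200 + 158| = √(2200² + 158²) = 2206
|T(j2200)| = 0.789 × 2200 / 2206 = 0.78697
20 log₁₀(0.78697) = -2.08 dB

-2.1 dB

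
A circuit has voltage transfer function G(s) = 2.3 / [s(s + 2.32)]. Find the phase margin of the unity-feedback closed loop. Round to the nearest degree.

68°

Gain crossover: |G(jω)| = 1 at ω ≈ 0.921 rad/s.
∠G(j0.921) = −90° − arctan(0.921/2.32) ≈ -111.66°
PM = 180° + (-111.66°) = 68.34°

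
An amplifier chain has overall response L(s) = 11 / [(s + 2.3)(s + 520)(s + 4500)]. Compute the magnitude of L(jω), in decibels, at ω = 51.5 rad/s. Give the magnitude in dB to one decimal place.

-140.8 dB

|j51.5 + 2.3| = √(51.5² + 2.3²) = 51.55
|j51.5 + 520| = √(51.5² + 520²) = 522.5
|j51.5 + 4500| = √(51.5² + 4500²) = 4500
|L(j51.5)| = 11 / (51.55 × 522.5 × 4500) = 9.0738e-08
20 log₁₀(9.0738e-08) = -140.84 dB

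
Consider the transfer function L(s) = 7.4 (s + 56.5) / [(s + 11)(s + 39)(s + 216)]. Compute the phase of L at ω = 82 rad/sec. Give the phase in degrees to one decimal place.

∠(j82 + 56.5) = arctan(82/56.5) = 55.43°
∠(j82 + 11) = arctan(82/11) = 82.36°
∠(j82 + 39) = arctan(82/39) = 64.56°
∠(j82 + 216) = arctan(82/216) = 20.79°
∠L(j82) = 55.43° − (82.36° + 64.56° + 20.79°) = -112.28°

-112.3°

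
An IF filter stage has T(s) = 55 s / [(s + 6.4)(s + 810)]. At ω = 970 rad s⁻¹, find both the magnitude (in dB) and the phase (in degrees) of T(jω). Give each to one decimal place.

|j970| = 970
|j970 + 6.4| = √(970² + 6.4²) = 970
|j970 + 810| = √(970² + 810²) = 1264
|T(j970)| = 55 × 970 / (970 × 1264) = 0.043521
20 log₁₀(0.043521) = -27.23 dB
∠(j970) = 90.00°
∠(j970 + 6.4) = arctan(970/6.4) = 89.62°
∠(j970 + 810) = arctan(970/810) = 50.14°
∠T(j970) = 90.00° − (89.62° + 50.14°) = -49.76°

|T| = -27.2 dB, ∠T = -49.8°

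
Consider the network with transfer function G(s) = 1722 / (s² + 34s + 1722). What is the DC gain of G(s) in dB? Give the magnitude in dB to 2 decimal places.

G(0) = 1722 / 1722 = 1
20 log₁₀(1) = 0.000 dB

0.00 dB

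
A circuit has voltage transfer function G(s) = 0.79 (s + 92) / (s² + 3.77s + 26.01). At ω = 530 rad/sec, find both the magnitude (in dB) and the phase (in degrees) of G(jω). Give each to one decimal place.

|j530 + 92| = √(530² + 92²) = 537.9
|(j530)² + 3.77(j530) + 26.01| = |-2.8087e+05 + j1998.1| = 2.809e+05
|G(j530)| = 0.79 × 537.9 / 2.809e+05 = 0.001513
20 log₁₀(0.001513) = -56.40 dB
∠(j530 + 92) = arctan(530/92) = 80.15°
∠[(j530)² + 3.77(j530) + 26.01] = ∠[-2.8087e+05 + j1998.1] = 179.59°
∠G(j530) = 80.15° − 179.59° = -99.44°

|G| = -56.4 dB, ∠G = -99.4°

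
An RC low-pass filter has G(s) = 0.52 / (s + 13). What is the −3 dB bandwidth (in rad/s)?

13 rad/s

For a single-pole low-pass, the −3 dB point is at the pole: ω = 13 rad/s.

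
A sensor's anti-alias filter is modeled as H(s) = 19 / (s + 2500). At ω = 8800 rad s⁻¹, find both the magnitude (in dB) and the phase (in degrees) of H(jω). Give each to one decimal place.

|j8800 + 2500| = √(8800² + 2500²) = 9148
|H(j8800)| = 19 / 9148 = 0.0020769
20 log₁₀(0.0020769) = -53.65 dB
∠(j8800 + 2500) = arctan(8800/2500) = 74.14°
∠H(j8800) = −74.14° = -74.14°

|H| = -53.7 dB, ∠H = -74.1°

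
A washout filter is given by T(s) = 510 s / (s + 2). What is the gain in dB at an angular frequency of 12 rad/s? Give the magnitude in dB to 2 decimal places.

54.03 dB

|j12| = 12
|j12 + 2| = √(12² + 2²) = 12.17
|T(j12)| = 510 × 12 / 12.17 = 503.06
20 log₁₀(503.06) = 54.032 dB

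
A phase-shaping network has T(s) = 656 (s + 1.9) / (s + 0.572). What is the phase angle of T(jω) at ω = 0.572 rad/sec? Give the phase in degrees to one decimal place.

∠(j0.572 + 1.9) = arctan(0.572/1.9) = 16.75°
∠(j0.572 + 0.572) = arctan(0.572/0.572) = 45.00°
∠T(j0.572) = 16.75° − 45.00° = -28.25°

-28.2°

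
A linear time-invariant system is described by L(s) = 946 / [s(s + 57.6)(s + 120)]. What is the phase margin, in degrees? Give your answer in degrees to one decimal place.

89.8 deg

Gain crossover: |L(jω)| = 1 at ω ≈ 0.137 rad/s.
∠L(j0.137) = −90° − arctan(0.137/57.6) − arctan(0.137/120) ≈ -90.20°
PM = 180° + (-90.20°) = 89.80°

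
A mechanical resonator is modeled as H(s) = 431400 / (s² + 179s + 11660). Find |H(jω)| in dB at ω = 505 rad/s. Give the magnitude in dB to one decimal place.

|(j505)² + 179(j505) + 11660| = |-2.4336e+05 + j90395| = 2.596e+05
|H(j505)| = 431400 / 2.596e+05 = 1.6617
20 log₁₀(1.6617) = 4.41 dB

4.4 dB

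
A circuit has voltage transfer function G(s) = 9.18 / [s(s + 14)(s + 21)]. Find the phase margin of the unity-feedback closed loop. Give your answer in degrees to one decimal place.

Gain crossover: |G(jω)| = 1 at ω ≈ 0.0312 rad/s.
∠G(j0.0312) = −90° − arctan(0.0312/14) − arctan(0.0312/21) ≈ -90.21°
PM = 180° + (-90.21°) = 89.79°

89.8°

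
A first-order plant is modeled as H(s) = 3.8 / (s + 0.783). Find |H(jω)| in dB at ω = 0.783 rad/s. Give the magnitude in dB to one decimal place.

10.7 dB

|j0.783 + 0.783| = √(0.783² + 0.783²) = 1.107
|H(j0.783)| = 3.8 / 1.107 = 3.4317
20 log₁₀(3.4317) = 10.71 dB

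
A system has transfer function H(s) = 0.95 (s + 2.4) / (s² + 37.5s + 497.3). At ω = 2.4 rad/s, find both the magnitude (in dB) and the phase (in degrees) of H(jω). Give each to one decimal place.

|H| = -43.8 dB, ∠H = 34.6°

|j2.4 + 2.4| = √(2.4² + 2.4²) = 3.394
|(j2.4)² + 37.5(j2.4) + 497.3| = |491.54 + j90| = 499.7
|H(j2.4)| = 0.95 × 3.394 / 499.7 = 0.0064525
20 log₁₀(0.0064525) = -43.81 dB
∠(j2.4 + 2.4) = arctan(2.4/2.4) = 45.00°
∠[(j2.4)² + 37.5(j2.4) + 497.3] = ∠[491.54 + j90] = 10.38°
∠H(j2.4) = 45.00° − 10.38° = 34.62°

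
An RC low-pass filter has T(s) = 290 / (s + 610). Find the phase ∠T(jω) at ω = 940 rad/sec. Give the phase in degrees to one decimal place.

-57.0°

∠(j940 + 610) = arctan(940/610) = 57.02°
∠T(j940) = −57.02° = -57.02°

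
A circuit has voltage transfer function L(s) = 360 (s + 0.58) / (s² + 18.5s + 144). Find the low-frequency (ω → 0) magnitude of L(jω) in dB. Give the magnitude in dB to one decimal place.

L(0) = 360 × 0.58 / 144 = 1.45
20 log₁₀(1.45) = 3.23 dB

3.2 dB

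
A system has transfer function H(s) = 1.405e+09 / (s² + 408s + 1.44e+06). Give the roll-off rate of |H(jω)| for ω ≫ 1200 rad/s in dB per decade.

With 0 zeros and 2 poles, the high-frequency asymptotic slope is 20 × (0 − 2) = -40 dB/decade.

-40 dB/decade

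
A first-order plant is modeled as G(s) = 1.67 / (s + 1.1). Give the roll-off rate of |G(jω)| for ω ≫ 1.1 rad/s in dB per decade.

-20 dB/decade

With 0 zeros and 1 pole, the high-frequency asymptotic slope is 20 × (0 − 1) = -20 dB/decade.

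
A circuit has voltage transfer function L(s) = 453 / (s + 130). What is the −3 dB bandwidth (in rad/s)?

130 rad/s

For a single-pole low-pass, the −3 dB point is at the pole: ω = 130 rad/s.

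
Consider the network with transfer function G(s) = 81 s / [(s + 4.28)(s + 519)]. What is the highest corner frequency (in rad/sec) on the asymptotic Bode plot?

Break frequencies occur at each pole and zero magnitude: 4.28 rad/sec, 519 rad/sec.
The highest is 519 rad/sec.

519 rad/sec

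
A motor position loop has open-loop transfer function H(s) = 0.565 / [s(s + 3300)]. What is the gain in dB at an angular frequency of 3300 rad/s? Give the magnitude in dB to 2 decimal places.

|j3300 + 3300| = √(3300² + 3300²) = 4667
|j3300| = 3300
|H(j3300)| = 0.565 / (4667 × 3300) = 3.6686e-08
20 log₁₀(3.6686e-08) = -148.710 dB

-148.71 dB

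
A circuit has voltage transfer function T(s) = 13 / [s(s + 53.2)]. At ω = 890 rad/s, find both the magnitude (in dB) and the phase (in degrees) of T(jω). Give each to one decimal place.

|T| = -95.7 dB, ∠T = -176.6°

|j890 + 53.2| = √(890² + 53.2²) = 891.6
|j890| = 890
|T(j890)| = 13 / (891.6 × 890) = 1.6383e-05
20 log₁₀(1.6383e-05) = -95.71 dB
∠(j890 + 53.2) = arctan(890/53.2) = 86.58°
∠(j890) = 90.00°
∠T(j890) = − (86.58° + 90.00°) = -176.58°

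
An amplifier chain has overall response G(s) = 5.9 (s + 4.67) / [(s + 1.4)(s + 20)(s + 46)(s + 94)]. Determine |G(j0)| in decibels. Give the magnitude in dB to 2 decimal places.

G(0) = 5.9 × 4.67 / (1.4 × 20 × 46 × 94) = 0.00022758
20 log₁₀(0.00022758) = -72.857 dB

-72.86 dB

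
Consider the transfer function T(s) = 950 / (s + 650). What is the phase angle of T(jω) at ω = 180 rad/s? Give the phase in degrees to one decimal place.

-15.5°

∠(j180 + 650) = arctan(180/650) = 15.48°
∠T(j180) = −15.48° = -15.48°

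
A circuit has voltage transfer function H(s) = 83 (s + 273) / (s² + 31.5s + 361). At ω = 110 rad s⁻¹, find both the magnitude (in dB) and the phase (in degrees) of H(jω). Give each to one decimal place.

|j110 + 273| = √(110² + 273²) = 294.3
|(j110)² + 31.5(j110) + 361| = |-11739 + j3465| = 1.224e+04
|H(j110)| = 83 × 294.3 / 1.224e+04 = 1.9959
20 log₁₀(1.9959) = 6.00 dB
∠(j110 + 273) = arctan(110/273) = 21.95°
∠[(j110)² + 31.5(j110) + 361] = ∠[-11739 + j3465] = 163.55°
∠H(j110) = 21.95° − 163.55° = -141.61°

|H| = 6.0 dB, ∠H = -141.6°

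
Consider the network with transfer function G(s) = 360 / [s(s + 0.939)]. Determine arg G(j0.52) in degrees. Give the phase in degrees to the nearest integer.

-119 deg

∠(j0.52 + 0.939) = arctan(0.52/0.939) = 28.98°
∠(j0.52) = 90.00°
∠G(j0.52) = − (28.98° + 90.00°) = -118.98°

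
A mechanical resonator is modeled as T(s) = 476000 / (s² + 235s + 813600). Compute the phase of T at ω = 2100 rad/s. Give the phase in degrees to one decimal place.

-172.2 deg

∠[(j2100)² + 235(j2100) + 813600] = ∠[-3.5964e+06 + j4.935e+05] = 172.19°
∠T(j2100) = −172.19° = -172.19°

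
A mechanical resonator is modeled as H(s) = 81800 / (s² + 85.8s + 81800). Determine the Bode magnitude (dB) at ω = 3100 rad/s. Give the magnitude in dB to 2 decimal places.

|(j3100)² + 85.8(j3100) + 81800| = |-9.5282e+06 + j2.6598e+05| = 9.532e+06
|H(j3100)| = 81800 / 9.532e+06 = 0.0085817
20 log₁₀(0.0085817) = -41.329 dB

-41.33 dB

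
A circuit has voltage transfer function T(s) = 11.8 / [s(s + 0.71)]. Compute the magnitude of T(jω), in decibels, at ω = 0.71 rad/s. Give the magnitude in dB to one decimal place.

24.4 dB

|j0.71 + 0.71| = √(0.71² + 0.71²) = 1.004
|j0.71| = 0.71
|T(j0.71)| = 11.8 / (1.004 × 0.71) = 16.552
20 log₁₀(16.552) = 24.38 dB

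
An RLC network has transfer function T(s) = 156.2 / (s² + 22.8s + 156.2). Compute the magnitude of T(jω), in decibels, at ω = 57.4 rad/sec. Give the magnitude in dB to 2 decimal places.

|(j57.4)² + 22.8(j57.4) + 156.2| = |-3138.6 + j1308.7| = 3400
|T(j57.4)| = 156.2 / 3400 = 0.045935
20 log₁₀(0.045935) = -26.757 dB

-26.76 dB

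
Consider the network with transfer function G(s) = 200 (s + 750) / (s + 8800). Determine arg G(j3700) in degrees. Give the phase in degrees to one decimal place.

∠(j3700 + 750) = arctan(3700/750) = 78.54°
∠(j3700 + 8800) = arctan(3700/8800) = 22.80°
∠G(j3700) = 78.54° − 22.80° = 55.74°

55.7°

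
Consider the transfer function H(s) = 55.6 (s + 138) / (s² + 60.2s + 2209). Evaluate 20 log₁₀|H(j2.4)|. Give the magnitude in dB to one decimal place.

10.8 dB

|j2.4 + 138| = √(2.4² + 138²) = 138
|(j2.4)² + 60.2(j2.4) + 2209| = |2203.2 + j144.48| = 2208
|H(j2.4)| = 55.6 × 138 / 2208 = 3.4756
20 log₁₀(3.4756) = 10.82 dB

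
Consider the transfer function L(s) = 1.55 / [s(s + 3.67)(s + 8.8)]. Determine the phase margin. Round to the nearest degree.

Gain crossover: |L(jω)| = 1 at ω ≈ 0.048 rad/s.
∠L(j0.048) = −90° − arctan(0.048/3.67) − arctan(0.048/8.8) ≈ -91.06°
PM = 180° + (-91.06°) = 88.94°

89°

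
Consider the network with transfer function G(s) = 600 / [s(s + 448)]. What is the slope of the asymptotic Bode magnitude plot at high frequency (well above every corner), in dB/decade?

-40 dB/decade

With 0 zeros and 2 poles, the high-frequency asymptotic slope is 20 × (0 − 2) = -40 dB/decade.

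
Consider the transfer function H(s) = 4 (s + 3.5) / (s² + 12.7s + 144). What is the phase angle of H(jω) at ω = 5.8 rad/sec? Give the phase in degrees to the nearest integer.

∠(j5.8 + 3.5) = arctan(5.8/3.5) = 58.89°
∠[(j5.8)² + 12.7(j5.8) + 144] = ∠[110.36 + j73.66] = 33.72°
∠H(j5.8) = 58.89° − 33.72° = 25.17°

25 deg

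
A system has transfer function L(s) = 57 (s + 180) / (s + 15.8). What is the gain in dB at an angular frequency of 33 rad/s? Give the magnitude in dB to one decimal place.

|j33 + 180| = √(33² + 180²) = 183
|j33 + 15.8| = √(33² + 15.8²) = 36.59
|L(j33)| = 57 × 183 / 36.59 = 285.1
20 log₁₀(285.1) = 49.10 dB

49.1 dB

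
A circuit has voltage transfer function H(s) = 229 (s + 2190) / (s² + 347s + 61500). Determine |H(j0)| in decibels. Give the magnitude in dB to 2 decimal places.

H(0) = 229 × 2190 / 61500 = 8.1546
20 log₁₀(8.1546) = 18.228 dB

18.23 dB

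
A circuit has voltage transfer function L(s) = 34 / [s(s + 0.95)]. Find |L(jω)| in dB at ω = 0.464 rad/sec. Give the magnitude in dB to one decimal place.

36.8 dB

|j0.464 + 0.95| = √(0.464² + 0.95²) = 1.057
|j0.464| = 0.464
|L(j0.464)| = 34 / (1.057 × 0.464) = 69.307
20 log₁₀(69.307) = 36.82 dB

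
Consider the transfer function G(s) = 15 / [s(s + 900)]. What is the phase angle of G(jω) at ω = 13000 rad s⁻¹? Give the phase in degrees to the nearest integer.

-176°

∠(j13000 + 900) = arctan(13000/900) = 86.04°
∠(j13000) = 90.00°
∠G(j13000) = − (86.04° + 90.00°) = -176.04°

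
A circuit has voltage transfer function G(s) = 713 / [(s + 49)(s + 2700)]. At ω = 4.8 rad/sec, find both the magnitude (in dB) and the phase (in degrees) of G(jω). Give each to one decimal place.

|G| = -45.4 dB, ∠G = -5.7°

|j4.8 + 49| = √(4.8² + 49²) = 49.23
|j4.8 + 2700| = √(4.8² + 2700²) = 2700
|G(j4.8)| = 713 / (49.23 × 2700) = 0.0053636
20 log₁₀(0.0053636) = -45.41 dB
∠(j4.8 + 49) = arctan(4.8/49) = 5.59°
∠(j4.8 + 2700) = arctan(4.8/2700) = 0.10°
∠G(j4.8) = − (5.59° + 0.10°) = -5.70°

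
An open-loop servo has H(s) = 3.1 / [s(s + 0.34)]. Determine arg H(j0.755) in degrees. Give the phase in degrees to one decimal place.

∠(j0.755 + 0.34) = arctan(0.755/0.34) = 65.76°
∠(j0.755) = 90.00°
∠H(j0.755) = − (65.76° + 90.00°) = -155.76°

-155.8°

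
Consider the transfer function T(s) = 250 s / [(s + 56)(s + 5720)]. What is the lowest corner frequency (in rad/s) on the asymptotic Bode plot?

56 rad/s

Break frequencies occur at each pole and zero magnitude: 56 rad/s, 5720 rad/s.
The lowest is 56 rad/s.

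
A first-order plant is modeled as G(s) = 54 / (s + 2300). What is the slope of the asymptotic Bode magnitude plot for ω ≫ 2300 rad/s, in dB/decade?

With 0 zeros and 1 pole, the high-frequency asymptotic slope is 20 × (0 − 1) = -20 dB/decade.

-20 dB/decade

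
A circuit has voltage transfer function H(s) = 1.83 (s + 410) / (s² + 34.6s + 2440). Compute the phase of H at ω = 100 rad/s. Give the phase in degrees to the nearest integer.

-142°

∠(j100 + 410) = arctan(100/410) = 13.71°
∠[(j100)² + 34.6(j100) + 2440] = ∠[-7560 + j3460] = 155.41°
∠H(j100) = 13.71° − 155.41° = -141.70°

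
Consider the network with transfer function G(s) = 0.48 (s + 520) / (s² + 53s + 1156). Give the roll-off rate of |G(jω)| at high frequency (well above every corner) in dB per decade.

With 1 zero and 2 poles, the high-frequency asymptotic slope is 20 × (1 − 2) = -20 dB/decade.

-20 dB/decade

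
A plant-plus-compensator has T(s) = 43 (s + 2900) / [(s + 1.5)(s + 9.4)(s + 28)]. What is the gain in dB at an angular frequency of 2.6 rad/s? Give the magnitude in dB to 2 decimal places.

|j2.6 + 2900| = √(2.6² + 2900²) = 2900
|j2.6 + 1.5| = √(2.6² + 1.5²) = 3.002
|j2.6 + 9.4| = √(2.6² + 9.4²) = 9.753
|j2.6 + 28| = √(2.6² + 28²) = 28.12
|T(j2.6)| = 43 × 2900 / (3.002 × 9.753 × 28.12) = 151.48
20 log₁₀(151.48) = 43.607 dB

43.61 dB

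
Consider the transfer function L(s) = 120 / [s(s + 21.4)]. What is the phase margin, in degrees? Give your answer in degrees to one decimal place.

75.7°

Gain crossover: |L(jω)| = 1 at ω ≈ 5.43 rad/sec.
∠L(j5.43) = −90° − arctan(5.43/21.4) ≈ -104.25°
PM = 180° + (-104.25°) = 75.75°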